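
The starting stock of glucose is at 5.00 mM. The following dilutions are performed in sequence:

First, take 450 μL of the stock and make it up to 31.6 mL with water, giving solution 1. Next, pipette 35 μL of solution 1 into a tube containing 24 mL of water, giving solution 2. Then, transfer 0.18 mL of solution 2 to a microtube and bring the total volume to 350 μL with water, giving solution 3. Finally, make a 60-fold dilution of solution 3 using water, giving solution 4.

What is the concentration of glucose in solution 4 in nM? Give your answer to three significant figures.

0.889 nM

Step 1: 450 μL brought to 31.6 mL → factor 31600/450 = 70.222
Step 2: 35 μL + 24 mL = 24035 μL total → factor 24035/35 = 686.71
Step 3: 0.18 mL brought to 350 μL → factor 0.35/0.18 = 1.9444
Step 4: 60-fold → factor 60
Overall dilution factor = 70.222 × 686.71 × 1.9444 × 60 = 5.626 × 10^6
Final = 5.00 mM / 5.626 × 10^6 = 8.887 × 10^-7 mM = 0.889 nM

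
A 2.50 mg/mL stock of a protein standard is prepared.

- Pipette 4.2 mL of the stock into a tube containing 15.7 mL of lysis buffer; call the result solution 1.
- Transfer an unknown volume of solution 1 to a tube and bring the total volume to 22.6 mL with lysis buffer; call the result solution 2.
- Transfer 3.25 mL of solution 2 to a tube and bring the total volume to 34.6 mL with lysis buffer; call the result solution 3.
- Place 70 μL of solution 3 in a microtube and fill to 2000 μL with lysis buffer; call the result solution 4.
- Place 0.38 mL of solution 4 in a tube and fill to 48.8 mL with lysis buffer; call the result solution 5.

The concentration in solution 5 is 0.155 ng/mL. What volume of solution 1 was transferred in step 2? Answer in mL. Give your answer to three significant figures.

0.259 mL

Step 1: 4.2 mL + 15.7 mL = 19.9 mL total → factor 19.9/4.2 = 4.7381
Step 2: v brought to 22.6 mL → factor = 22.6 mL/v
Step 3: 3.25 mL brought to 34.6 mL → factor 34.6/3.25 = 10.646
Step 4: 70 μL brought to 2000 μL → factor 2000/70 = 28.571
Step 5: 0.38 mL brought to 48.8 mL → factor 48.8/0.38 = 128.42
Product of known-step factors = 1.8508 × 10^5
Overall factor = 2.50 mg/mL / (0.155 ng/mL) = 1.6129 × 10^7
Step-2 factor = 1.6129 × 10^7 / 1.8508 × 10^5 = 87.145
v = 22.6 mL / 87.145 = 0.259 mL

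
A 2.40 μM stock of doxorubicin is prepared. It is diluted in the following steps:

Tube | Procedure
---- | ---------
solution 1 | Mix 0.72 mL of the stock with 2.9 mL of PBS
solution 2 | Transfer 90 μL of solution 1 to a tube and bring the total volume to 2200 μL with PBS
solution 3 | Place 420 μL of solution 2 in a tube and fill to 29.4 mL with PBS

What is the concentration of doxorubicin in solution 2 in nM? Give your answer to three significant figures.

Step 1: 0.72 mL + 2.9 mL = 3.62 mL total → factor 3.62/0.72 = 5.0278
Step 2: 90 μL brought to 2200 μL → factor 2200/90 = 24.444
Dilution factor through solution 2 = 5.0278 × 24.444 = 122.9
[solution 2] = 2.40 μM / 122.9 = 0.01953 μM = 19.5 nM

19.5 nM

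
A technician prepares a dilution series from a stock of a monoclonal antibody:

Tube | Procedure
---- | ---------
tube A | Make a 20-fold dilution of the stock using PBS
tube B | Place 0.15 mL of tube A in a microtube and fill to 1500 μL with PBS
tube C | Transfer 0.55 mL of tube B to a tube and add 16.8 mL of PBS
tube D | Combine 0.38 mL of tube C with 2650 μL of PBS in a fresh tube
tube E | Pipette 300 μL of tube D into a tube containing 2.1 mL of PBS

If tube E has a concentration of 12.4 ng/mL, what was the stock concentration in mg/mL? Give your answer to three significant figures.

Step 1: 20-fold → factor 20
Step 2: 0.15 mL brought to 1500 μL → factor 1.5/0.15 = 10
Step 3: 0.55 mL + 16.8 mL = 17.35 mL total → factor 17.35/0.55 = 31.545
Step 4: 0.38 mL + 2650 μL = 3.03 mL total → factor 3.03/0.38 = 7.9737
Step 5: 300 μL + 2.1 mL = 2400 μL total → factor 2400/300 = 8
Overall dilution factor = 20 × 10 × 31.545 × 7.9737 × 8 = 4.0245 × 10^5
Stock = 12.4 ng/mL × 4.0245 × 10^5 = 4.990 × 10^6 ng/mL = 4.99 mg/mL

4.99 mg/mL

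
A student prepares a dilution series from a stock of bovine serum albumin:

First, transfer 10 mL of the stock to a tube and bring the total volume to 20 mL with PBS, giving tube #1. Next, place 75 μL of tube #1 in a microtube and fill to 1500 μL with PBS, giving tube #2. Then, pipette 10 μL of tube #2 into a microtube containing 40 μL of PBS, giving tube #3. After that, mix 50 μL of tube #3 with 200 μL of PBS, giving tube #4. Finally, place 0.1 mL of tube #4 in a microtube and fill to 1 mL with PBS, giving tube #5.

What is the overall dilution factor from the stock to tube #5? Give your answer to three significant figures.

Step 1: 10 mL brought to 20 mL → factor 20/10 = 2
Step 2: 75 μL brought to 1500 μL → factor 1500/75 = 20
Step 3: 10 μL + 40 μL = 50 μL total → factor 50/10 = 5
Step 4: 50 μL + 200 μL = 250 μL total → factor 250/50 = 5
Step 5: 0.1 mL brought to 1 mL → factor 1/0.1 = 10
Overall dilution factor = 2 × 20 × 5 × 5 × 10 = 10000

1.00 × 10^4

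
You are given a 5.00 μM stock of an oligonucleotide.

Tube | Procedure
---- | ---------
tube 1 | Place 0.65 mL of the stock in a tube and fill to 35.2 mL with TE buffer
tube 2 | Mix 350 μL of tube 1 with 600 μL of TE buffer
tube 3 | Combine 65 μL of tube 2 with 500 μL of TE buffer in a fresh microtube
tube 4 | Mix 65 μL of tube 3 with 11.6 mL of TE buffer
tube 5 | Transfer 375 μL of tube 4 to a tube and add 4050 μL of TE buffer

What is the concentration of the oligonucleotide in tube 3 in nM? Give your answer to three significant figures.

Step 1: 0.65 mL brought to 35.2 mL → factor 35.2/0.65 = 54.154
Step 2: 350 μL + 600 μL = 950 μL total → factor 950/350 = 2.7143
Step 3: 65 μL + 500 μL = 565 μL total → factor 565/65 = 8.6923
Dilution factor through tube 3 = 54.154 × 2.7143 × 8.6923 = 1277.7
[tube 3] = 5.00 μM / 1277.7 = 0.003913 μM = 3.91 nM

3.91 nM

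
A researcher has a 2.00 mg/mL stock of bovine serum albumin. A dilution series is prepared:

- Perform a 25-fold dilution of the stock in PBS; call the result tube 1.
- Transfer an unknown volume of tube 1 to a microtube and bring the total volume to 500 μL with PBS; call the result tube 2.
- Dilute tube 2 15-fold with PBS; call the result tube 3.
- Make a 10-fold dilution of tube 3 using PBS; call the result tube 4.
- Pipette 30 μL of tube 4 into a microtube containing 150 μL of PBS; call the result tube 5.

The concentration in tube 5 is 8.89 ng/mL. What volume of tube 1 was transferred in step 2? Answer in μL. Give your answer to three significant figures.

Step 1: 25-fold → factor 25
Step 2: v brought to 500 μL → factor = 500 μL/v
Step 3: 15-fold → factor 15
Step 4: 10-fold → factor 10
Step 5: 30 μL + 150 μL = 180 μL total → factor 180/30 = 6
Product of known-step factors = 22500
Overall factor = 2.00 mg/mL / (8.89 ng/mL) = 2.2497 × 10^5
Step-2 factor = 2.2497 × 10^5 / 22500 = 9.9988
v = 500 μL / 9.9988 = 50.0 μL

50.0 μL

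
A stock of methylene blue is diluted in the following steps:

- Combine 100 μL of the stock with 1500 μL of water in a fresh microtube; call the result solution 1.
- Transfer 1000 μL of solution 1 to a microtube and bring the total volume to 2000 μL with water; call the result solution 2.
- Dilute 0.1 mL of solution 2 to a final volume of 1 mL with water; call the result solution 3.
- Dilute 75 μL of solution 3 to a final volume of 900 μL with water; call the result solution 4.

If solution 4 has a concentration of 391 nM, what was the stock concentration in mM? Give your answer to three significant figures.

1.50 mM

Step 1: 100 μL + 1500 μL = 1600 μL total → factor 1600/100 = 16
Step 2: 1000 μL brought to 2000 μL → factor 2000/1000 = 2
Step 3: 0.1 mL brought to 1 mL → factor 1/0.1 = 10
Step 4: 75 μL brought to 900 μL → factor 900/75 = 12
Overall dilution factor = 16 × 2 × 10 × 12 = 3840
Stock = 391 nM × 3840 = 1.501 × 10^6 nM = 1.50 mM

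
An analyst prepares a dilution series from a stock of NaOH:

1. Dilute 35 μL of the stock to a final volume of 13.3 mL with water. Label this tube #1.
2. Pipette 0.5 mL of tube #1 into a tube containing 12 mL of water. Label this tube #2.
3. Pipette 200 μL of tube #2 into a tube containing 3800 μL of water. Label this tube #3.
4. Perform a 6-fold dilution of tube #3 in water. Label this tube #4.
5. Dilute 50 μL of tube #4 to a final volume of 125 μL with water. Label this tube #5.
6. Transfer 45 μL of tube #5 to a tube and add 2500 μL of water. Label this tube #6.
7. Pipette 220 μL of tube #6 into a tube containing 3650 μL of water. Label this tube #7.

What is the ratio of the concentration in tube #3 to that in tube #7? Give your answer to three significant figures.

Step 1: 35 μL brought to 13.3 mL → factor 13300/35 = 380
Step 2: 0.5 mL + 12 mL = 12.5 mL total → factor 12.5/0.5 = 25
Step 3: 200 μL + 3800 μL = 4000 μL total → factor 4000/200 = 20
Step 4: 6-fold → factor 6
Step 5: 50 μL brought to 125 μL → factor 125/50 = 2.5
Step 6: 45 μL + 2500 μL = 2545 μL total → factor 2545/45 = 56.556
Step 7: 220 μL + 3650 μL = 3870 μL total → factor 3870/220 = 17.591
Dilution factor to tube #3 = 1.9 × 10^5; to tube #7 = 2.8354 × 10^9
[tube #3]/[tube #7] = (factor to tube #7)/(factor to tube #3) = 2.8354 × 10^9/1.9 × 10^5 = 1.49 × 10^4

1.49 × 10^4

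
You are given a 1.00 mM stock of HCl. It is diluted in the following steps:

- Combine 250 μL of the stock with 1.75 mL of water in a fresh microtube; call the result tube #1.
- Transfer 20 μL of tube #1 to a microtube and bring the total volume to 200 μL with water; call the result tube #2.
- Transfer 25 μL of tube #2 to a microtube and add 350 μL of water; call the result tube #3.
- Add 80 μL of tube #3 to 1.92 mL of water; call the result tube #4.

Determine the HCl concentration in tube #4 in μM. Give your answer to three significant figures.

Step 1: 250 μL + 1.75 mL = 2000 μL total → factor 2000/250 = 8
Step 2: 20 μL brought to 200 μL → factor 200/20 = 10
Step 3: 25 μL + 350 μL = 375 μL total → factor 375/25 = 15
Step 4: 80 μL + 1.92 mL = 2000 μL total → factor 2000/80 = 25
Overall dilution factor = 8 × 10 × 15 × 25 = 30000
Final = 1.00 mM / 30000 = 3.333 × 10^-5 mM = 0.0333 μM

0.0333 μM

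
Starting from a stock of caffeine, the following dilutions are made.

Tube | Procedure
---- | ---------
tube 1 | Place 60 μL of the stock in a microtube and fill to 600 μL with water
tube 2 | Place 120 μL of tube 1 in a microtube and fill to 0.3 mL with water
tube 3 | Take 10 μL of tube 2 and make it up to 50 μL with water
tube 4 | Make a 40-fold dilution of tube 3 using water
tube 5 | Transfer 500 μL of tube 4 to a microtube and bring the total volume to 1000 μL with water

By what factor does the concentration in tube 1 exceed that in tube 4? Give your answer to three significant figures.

500

Step 1: 60 μL brought to 600 μL → factor 600/60 = 10
Step 2: 120 μL brought to 0.3 mL → factor 300/120 = 2.5
Step 3: 10 μL brought to 50 μL → factor 50/10 = 5
Step 4: 40-fold → factor 40
Dilution factor to tube 1 = 10; to tube 4 = 5000
[tube 1]/[tube 4] = (factor to tube 4)/(factor to tube 1) = 5000/10 = 500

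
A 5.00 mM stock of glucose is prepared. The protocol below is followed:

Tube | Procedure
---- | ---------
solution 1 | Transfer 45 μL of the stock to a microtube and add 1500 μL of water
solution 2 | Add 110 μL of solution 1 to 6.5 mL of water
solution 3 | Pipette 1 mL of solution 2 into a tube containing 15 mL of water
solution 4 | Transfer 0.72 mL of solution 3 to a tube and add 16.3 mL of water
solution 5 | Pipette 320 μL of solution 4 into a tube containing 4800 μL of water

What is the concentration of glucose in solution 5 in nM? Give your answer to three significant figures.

Step 1: 45 μL + 1500 μL = 1545 μL total → factor 1545/45 = 34.333
Step 2: 110 μL + 6.5 mL = 6610 μL total → factor 6610/110 = 60.091
Step 3: 1 mL + 15 mL = 16 mL total → factor 16/1 = 16
Step 4: 0.72 mL + 16.3 mL = 17.02 mL total → factor 17.02/0.72 = 23.639
Step 5: 320 μL + 4800 μL = 5120 μL total → factor 5120/320 = 16
Dilution factor through solution 5 = 34.333 × 60.091 × 16 × 23.639 × 16 = 1.2485 × 10^7
[solution 5] = 5.00 mM / 1.2485 × 10^7 = 4.005 × 10^-7 mM = 0.400 nM

0.400 nM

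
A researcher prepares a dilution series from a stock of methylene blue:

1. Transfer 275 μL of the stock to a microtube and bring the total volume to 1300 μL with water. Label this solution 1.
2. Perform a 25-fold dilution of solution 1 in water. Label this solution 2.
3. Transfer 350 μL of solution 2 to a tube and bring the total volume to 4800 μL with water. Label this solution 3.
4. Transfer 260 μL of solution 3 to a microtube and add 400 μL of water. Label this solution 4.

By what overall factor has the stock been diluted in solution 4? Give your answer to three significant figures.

Step 1: 275 μL brought to 1300 μL → factor 1300/275 = 4.7273
Step 2: 25-fold → factor 25
Step 3: 350 μL brought to 4800 μL → factor 4800/350 = 13.714
Step 4: 260 μL + 400 μL = 660 μL total → factor 660/260 = 2.5385
Overall dilution factor = 4.7273 × 25 × 13.714 × 2.5385 = 4114.3

4.11 × 10^3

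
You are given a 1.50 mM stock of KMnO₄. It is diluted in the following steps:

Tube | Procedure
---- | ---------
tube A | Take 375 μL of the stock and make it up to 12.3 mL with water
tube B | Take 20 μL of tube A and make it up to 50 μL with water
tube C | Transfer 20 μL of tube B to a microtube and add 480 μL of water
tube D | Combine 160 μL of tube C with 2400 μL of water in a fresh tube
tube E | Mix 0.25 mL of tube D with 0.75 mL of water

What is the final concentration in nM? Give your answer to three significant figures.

11.4 nM

Step 1: 375 μL brought to 12.3 mL → factor 12300/375 = 32.8
Step 2: 20 μL brought to 50 μL → factor 50/20 = 2.5
Step 3: 20 μL + 480 μL = 500 μL total → factor 500/20 = 25
Step 4: 160 μL + 2400 μL = 2560 μL total → factor 2560/160 = 16
Step 5: 0.25 mL + 0.75 mL = 1 mL total → factor 1/0.25 = 4
Overall dilution factor = 32.8 × 2.5 × 25 × 16 × 4 = 1.312 × 10^5
Final = 1.50 mM / 1.312 × 10^5 = 1.143 × 10^-5 mM = 11.4 nM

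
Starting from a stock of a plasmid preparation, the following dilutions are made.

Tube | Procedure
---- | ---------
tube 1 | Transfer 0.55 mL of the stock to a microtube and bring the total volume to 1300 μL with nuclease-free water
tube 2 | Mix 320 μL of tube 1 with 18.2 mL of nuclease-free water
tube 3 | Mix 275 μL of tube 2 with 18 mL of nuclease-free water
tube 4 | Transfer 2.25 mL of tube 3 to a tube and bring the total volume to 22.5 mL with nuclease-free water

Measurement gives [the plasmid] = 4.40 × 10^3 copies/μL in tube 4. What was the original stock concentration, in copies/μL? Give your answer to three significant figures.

4.00 × 10^8 copies/μL

Step 1: 0.55 mL brought to 1300 μL → factor 1.3/0.55 = 2.3636
Step 2: 320 μL + 18.2 mL = 18520 μL total → factor 18520/320 = 57.875
Step 3: 275 μL + 18 mL = 18275 μL total → factor 18275/275 = 66.455
Step 4: 2.25 mL brought to 22.5 mL → factor 22.5/2.25 = 10
Overall dilution factor = 2.3636 × 57.875 × 66.455 × 10 = 90907
Stock = 4.40 × 10^3 copies/μL × 90907 = 4.00 × 10^8 copies/μL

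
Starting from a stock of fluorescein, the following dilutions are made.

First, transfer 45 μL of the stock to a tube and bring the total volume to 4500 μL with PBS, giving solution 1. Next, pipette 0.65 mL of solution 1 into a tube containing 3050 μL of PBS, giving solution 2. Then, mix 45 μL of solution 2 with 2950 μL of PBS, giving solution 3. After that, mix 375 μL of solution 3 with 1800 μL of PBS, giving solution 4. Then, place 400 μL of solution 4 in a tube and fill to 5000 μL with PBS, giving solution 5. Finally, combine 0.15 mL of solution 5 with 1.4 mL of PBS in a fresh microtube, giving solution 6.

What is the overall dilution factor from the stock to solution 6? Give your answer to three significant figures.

2.84 × 10^7

Step 1: 45 μL brought to 4500 μL → factor 4500/45 = 100
Step 2: 0.65 mL + 3050 μL = 3.7 mL total → factor 3.7/0.65 = 5.6923
Step 3: 45 μL + 2950 μL = 2995 μL total → factor 2995/45 = 66.556
Step 4: 375 μL + 1800 μL = 2175 μL total → factor 2175/375 = 5.8
Step 5: 400 μL brought to 5000 μL → factor 5000/400 = 12.5
Step 6: 0.15 mL + 1.4 mL = 1.55 mL total → factor 1.55/0.15 = 10.333
Overall dilution factor = 100 × 5.6923 × 66.556 × 5.8 × 12.5 × 10.333 = 2.8383 × 10^7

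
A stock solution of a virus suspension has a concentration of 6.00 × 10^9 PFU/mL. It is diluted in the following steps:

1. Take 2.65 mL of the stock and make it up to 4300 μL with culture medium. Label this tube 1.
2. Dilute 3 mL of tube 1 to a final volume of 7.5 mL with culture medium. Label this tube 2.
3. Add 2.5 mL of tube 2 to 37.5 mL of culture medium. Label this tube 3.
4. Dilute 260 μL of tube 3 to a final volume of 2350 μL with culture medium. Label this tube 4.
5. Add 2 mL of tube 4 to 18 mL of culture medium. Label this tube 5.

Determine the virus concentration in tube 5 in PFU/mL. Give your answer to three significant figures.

Step 1: 2.65 mL brought to 4300 μL → factor 4.3/2.65 = 1.6226
Step 2: 3 mL brought to 7.5 mL → factor 7.5/3 = 2.5
Step 3: 2.5 mL + 37.5 mL = 40 mL total → factor 40/2.5 = 16
Step 4: 260 μL brought to 2350 μL → factor 2350/260 = 9.0385
Step 5: 2 mL + 18 mL = 20 mL total → factor 20/2 = 10
Overall dilution factor = 1.6226 × 2.5 × 16 × 9.0385 × 10 = 5866.5
Final = 6.00 × 10^9 PFU/mL / 5866.5 = 1.02 × 10^6 PFU/mL

1.02 × 10^6 PFU/mL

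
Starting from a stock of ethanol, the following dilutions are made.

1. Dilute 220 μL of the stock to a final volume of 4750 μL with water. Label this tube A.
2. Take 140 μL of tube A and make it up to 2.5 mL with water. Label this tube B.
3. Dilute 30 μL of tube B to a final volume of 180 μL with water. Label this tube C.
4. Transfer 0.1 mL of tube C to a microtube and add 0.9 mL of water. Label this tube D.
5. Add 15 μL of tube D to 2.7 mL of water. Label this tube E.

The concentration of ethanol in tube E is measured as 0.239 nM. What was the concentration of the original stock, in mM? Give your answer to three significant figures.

1.00 mM

Step 1: 220 μL brought to 4750 μL → factor 4750/220 = 21.591
Step 2: 140 μL brought to 2.5 mL → factor 2500/140 = 17.857
Step 3: 30 μL brought to 180 μL → factor 180/30 = 6
Step 4: 0.1 mL + 0.9 mL = 1 mL total → factor 1/0.1 = 10
Step 5: 15 μL + 2.7 mL = 2715 μL total → factor 2715/15 = 181
Overall dilution factor = 21.591 × 17.857 × 6 × 10 × 181 = 4.1871 × 10^6
Stock = 0.239 nM × 4.1871 × 10^6 = 1.001 × 10^6 nM = 1.00 mM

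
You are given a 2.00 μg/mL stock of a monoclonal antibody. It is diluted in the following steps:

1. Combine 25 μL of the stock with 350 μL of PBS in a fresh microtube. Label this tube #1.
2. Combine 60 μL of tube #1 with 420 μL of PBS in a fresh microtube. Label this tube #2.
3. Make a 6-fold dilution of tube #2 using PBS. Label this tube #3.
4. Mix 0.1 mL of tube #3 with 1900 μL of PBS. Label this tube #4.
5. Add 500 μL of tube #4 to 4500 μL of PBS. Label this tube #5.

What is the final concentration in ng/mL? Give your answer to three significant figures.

0.0139 ng/mL

Step 1: 25 μL + 350 μL = 375 μL total → factor 375/25 = 15
Step 2: 60 μL + 420 μL = 480 μL total → factor 480/60 = 8
Step 3: 6-fold → factor 6
Step 4: 0.1 mL + 1900 μL = 2 mL total → factor 2/0.1 = 20
Step 5: 500 μL + 4500 μL = 5000 μL total → factor 5000/500 = 10
Overall dilution factor = 15 × 8 × 6 × 20 × 10 = 1.44 × 10^5
Final = 2.00 μg/mL / 1.44 × 10^5 = 1.389 × 10^-5 μg/mL = 0.0139 ng/mL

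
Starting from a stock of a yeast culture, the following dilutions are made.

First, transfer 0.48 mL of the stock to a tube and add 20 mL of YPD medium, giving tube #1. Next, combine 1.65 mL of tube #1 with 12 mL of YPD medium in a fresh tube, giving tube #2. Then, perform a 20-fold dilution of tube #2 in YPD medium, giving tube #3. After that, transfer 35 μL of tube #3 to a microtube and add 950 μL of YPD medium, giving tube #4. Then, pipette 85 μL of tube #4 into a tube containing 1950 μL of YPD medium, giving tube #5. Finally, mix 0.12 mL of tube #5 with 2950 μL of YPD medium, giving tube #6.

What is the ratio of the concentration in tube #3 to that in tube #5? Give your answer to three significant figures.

Step 1: 0.48 mL + 20 mL = 20.48 mL total → factor 20.48/0.48 = 42.667
Step 2: 1.65 mL + 12 mL = 13.65 mL total → factor 13.65/1.65 = 8.2727
Step 3: 20-fold → factor 20
Step 4: 35 μL + 950 μL = 985 μL total → factor 985/35 = 28.143
Step 5: 85 μL + 1950 μL = 2035 μL total → factor 2035/85 = 23.941
Dilution factor to tube #3 = 7059.4; to tube #5 = 4.7564 × 10^6
[tube #3]/[tube #5] = (factor to tube #5)/(factor to tube #3) = 4.7564 × 10^6/7059.4 = 674

674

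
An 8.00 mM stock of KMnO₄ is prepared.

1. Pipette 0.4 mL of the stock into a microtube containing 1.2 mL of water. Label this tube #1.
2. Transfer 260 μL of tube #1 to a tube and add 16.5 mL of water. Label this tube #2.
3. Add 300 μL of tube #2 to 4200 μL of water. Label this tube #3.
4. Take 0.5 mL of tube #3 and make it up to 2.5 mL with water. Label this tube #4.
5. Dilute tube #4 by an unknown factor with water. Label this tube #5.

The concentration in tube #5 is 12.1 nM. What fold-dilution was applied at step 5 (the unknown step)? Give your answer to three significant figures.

34.2-fold

Step 1: 0.4 mL + 1.2 mL = 1.6 mL total → factor 1.6/0.4 = 4
Step 2: 260 μL + 16.5 mL = 16760 μL total → factor 16760/260 = 64.462
Step 3: 300 μL + 4200 μL = 4500 μL total → factor 4500/300 = 15
Step 4: 0.5 mL brought to 2.5 mL → factor 2.5/0.5 = 5
Step 5: unknown factor x
Product of known-step factors = 19338
Overall factor = 8.00 mM / (12.1 nM) = 6.6116 × 10^5
x = 6.6116 × 10^5 / 19338 = 34.2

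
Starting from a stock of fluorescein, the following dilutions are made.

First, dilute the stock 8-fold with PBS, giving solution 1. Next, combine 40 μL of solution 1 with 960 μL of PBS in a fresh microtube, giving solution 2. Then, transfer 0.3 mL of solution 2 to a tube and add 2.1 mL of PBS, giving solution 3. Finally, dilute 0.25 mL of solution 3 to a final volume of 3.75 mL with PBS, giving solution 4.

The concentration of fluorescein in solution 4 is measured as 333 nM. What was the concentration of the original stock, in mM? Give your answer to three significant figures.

7.99 mM

Step 1: 8-fold → factor 8
Step 2: 40 μL + 960 μL = 1000 μL total → factor 1000/40 = 25
Step 3: 0.3 mL + 2.1 mL = 2.4 mL total → factor 2.4/0.3 = 8
Step 4: 0.25 mL brought to 3.75 mL → factor 3.75/0.25 = 15
Overall dilution factor = 8 × 25 × 8 × 15 = 24000
Stock = 333 nM × 24000 = 7.992 × 10^6 nM = 7.99 mM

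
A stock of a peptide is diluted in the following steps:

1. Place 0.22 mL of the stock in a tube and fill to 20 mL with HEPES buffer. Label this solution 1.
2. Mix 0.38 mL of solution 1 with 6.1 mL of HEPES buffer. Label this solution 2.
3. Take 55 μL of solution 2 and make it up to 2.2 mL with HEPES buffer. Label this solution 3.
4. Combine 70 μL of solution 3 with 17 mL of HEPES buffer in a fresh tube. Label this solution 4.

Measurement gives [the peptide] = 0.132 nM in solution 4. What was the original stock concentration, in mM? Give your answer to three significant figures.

2.00 mM

Step 1: 0.22 mL brought to 20 mL → factor 20/0.22 = 90.909
Step 2: 0.38 mL + 6.1 mL = 6.48 mL total → factor 6.48/0.38 = 17.053
Step 3: 55 μL brought to 2.2 mL → factor 2200/55 = 40
Step 4: 70 μL + 17 mL = 17070 μL total → factor 17070/70 = 243.86
Overall dilution factor = 90.909 × 17.053 × 40 × 243.86 = 1.5121 × 10^7
Stock = 0.132 nM × 1.5121 × 10^7 = 1.996 × 10^6 nM = 2.00 mM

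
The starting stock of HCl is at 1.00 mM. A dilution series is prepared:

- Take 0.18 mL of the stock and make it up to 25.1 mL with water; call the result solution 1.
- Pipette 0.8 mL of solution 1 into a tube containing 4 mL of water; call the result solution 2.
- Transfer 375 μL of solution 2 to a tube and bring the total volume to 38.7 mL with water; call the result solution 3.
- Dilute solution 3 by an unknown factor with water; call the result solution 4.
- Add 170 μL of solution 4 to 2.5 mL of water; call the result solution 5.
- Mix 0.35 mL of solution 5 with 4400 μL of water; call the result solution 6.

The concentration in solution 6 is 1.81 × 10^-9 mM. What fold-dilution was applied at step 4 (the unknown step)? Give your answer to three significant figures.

Step 1: 0.18 mL brought to 25.1 mL → factor 25.1/0.18 = 139.44
Step 2: 0.8 mL + 4 mL = 4.8 mL total → factor 4.8/0.8 = 6
Step 3: 375 μL brought to 38.7 mL → factor 38700/375 = 103.2
Step 4: unknown factor x
Step 5: 170 μL + 2.5 mL = 2670 μL total → factor 2670/170 = 15.706
Step 6: 0.35 mL + 4400 μL = 4.75 mL total → factor 4.75/0.35 = 13.571
Product of known-step factors = 1.8404 × 10^7
Overall factor = 1.00 mM / (1.81 × 10^-9 mM) = 5.5249 × 10^8
x = 5.5249 × 10^8 / 1.8404 × 10^7 = 30.0

30.0-fold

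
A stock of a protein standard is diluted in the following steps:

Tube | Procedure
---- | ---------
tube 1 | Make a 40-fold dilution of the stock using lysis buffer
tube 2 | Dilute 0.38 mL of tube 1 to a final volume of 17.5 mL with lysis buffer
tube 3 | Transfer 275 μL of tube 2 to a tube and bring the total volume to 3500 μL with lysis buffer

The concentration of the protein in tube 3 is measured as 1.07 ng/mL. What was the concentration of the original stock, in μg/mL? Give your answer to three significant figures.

Step 1: 40-fold → factor 40
Step 2: 0.38 mL brought to 17.5 mL → factor 17.5/0.38 = 46.053
Step 3: 275 μL brought to 3500 μL → factor 3500/275 = 12.727
Overall dilution factor = 40 × 46.053 × 12.727 = 23445
Stock = 1.07 ng/mL × 23445 = 2.509 × 10^4 ng/mL = 25.1 μg/mL

25.1 μg/mL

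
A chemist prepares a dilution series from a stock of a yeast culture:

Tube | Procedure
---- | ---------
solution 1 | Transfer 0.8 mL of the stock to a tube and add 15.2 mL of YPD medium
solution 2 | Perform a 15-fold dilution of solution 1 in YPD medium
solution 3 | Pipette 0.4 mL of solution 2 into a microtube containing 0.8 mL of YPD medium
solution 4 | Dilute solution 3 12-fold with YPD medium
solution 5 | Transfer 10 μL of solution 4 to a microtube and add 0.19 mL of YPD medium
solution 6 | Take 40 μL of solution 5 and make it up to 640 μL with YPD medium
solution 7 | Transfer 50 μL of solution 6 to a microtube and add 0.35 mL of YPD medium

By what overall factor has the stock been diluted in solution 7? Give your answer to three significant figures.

2.76 × 10^7

Step 1: 0.8 mL + 15.2 mL = 16 mL total → factor 16/0.8 = 20
Step 2: 15-fold → factor 15
Step 3: 0.4 mL + 0.8 mL = 1.2 mL total → factor 1.2/0.4 = 3
Step 4: 12-fold → factor 12
Step 5: 10 μL + 0.19 mL = 200 μL total → factor 200/10 = 20
Step 6: 40 μL brought to 640 μL → factor 640/40 = 16
Step 7: 50 μL + 0.35 mL = 400 μL total → factor 400/50 = 8
Overall dilution factor = 20 × 15 × 3 × 12 × 20 × 16 × 8 = 2.7648 × 10^7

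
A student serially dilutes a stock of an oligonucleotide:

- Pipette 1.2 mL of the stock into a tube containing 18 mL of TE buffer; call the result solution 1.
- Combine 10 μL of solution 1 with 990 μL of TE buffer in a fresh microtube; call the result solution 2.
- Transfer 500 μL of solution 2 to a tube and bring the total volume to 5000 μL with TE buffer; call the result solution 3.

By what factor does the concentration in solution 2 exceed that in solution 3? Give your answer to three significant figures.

10.0

Step 1: 1.2 mL + 18 mL = 19.2 mL total → factor 19.2/1.2 = 16
Step 2: 10 μL + 990 μL = 1000 μL total → factor 1000/10 = 100
Step 3: 500 μL brought to 5000 μL → factor 5000/500 = 10
Dilution factor to solution 2 = 1600; to solution 3 = 16000
[solution 2]/[solution 3] = (factor to solution 3)/(factor to solution 2) = 16000/1600 = 10.0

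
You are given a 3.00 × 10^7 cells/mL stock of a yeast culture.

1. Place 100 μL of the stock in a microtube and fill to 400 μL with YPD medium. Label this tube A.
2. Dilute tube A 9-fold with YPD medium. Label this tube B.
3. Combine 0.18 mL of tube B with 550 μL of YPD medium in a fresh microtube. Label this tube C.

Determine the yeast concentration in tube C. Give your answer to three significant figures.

2.05 × 10^5 cells/mL

Step 1: 100 μL brought to 400 μL → factor 400/100 = 4
Step 2: 9-fold → factor 9
Step 3: 0.18 mL + 550 μL = 0.73 mL total → factor 0.73/0.18 = 4.0556
Overall dilution factor = 4 × 9 × 4.0556 = 146
Final = 3.00 × 10^7 cells/mL / 146 = 2.05 × 10^5 cells/mL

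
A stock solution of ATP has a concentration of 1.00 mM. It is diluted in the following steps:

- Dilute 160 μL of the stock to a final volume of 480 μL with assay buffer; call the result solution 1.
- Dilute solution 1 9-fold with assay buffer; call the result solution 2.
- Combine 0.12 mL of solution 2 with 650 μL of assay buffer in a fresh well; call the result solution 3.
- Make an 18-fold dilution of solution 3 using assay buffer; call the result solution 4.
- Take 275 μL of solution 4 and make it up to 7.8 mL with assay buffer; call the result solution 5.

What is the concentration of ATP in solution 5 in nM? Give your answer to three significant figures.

11.3 nM

Step 1: 160 μL brought to 480 μL → factor 480/160 = 3
Step 2: 9-fold → factor 9
Step 3: 0.12 mL + 650 μL = 0.77 mL total → factor 0.77/0.12 = 6.4167
Step 4: 18-fold → factor 18
Step 5: 275 μL brought to 7.8 mL → factor 7800/275 = 28.364
Overall dilution factor = 3 × 9 × 6.4167 × 18 × 28.364 = 88452
Final = 1.00 mM / 88452 = 1.131 × 10^-5 mM = 11.3 nM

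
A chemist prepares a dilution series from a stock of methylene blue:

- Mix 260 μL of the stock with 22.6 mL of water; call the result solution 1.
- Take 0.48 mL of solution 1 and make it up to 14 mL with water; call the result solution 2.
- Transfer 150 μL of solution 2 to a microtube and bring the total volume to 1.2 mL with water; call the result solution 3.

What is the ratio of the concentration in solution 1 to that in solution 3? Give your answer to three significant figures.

233

Step 1: 260 μL + 22.6 mL = 22860 μL total → factor 22860/260 = 87.923
Step 2: 0.48 mL brought to 14 mL → factor 14/0.48 = 29.167
Step 3: 150 μL brought to 1.2 mL → factor 1200/150 = 8
Dilution factor to solution 1 = 87.923; to solution 3 = 20515
[solution 1]/[solution 3] = (factor to solution 3)/(factor to solution 1) = 20515/87.923 = 233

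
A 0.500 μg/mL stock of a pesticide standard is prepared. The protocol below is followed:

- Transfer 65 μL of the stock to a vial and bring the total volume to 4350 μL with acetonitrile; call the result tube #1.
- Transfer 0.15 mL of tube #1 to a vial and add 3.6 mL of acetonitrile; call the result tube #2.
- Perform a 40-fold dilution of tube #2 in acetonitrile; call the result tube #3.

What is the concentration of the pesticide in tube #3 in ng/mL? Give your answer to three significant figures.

0.00747 ng/mL

Step 1: 65 μL brought to 4350 μL → factor 4350/65 = 66.923
Step 2: 0.15 mL + 3.6 mL = 3.75 mL total → factor 3.75/0.15 = 25
Step 3: 40-fold → factor 40
Overall dilution factor = 66.923 × 25 × 40 = 66923
Final = 0.500 μg/mL / 66923 = 7.471 × 10^-6 μg/mL = 0.00747 ng/mL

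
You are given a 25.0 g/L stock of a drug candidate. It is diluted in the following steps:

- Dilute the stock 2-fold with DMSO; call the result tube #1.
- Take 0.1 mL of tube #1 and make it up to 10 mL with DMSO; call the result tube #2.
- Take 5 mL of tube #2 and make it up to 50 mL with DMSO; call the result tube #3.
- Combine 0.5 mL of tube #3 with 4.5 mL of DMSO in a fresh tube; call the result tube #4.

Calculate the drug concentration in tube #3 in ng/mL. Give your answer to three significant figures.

1.25 × 10^4 ng/mL

Step 1: 2-fold → factor 2
Step 2: 0.1 mL brought to 10 mL → factor 10/0.1 = 100
Step 3: 5 mL brought to 50 mL → factor 50/5 = 10
Dilution factor through tube #3 = 2 × 100 × 10 = 2000
[tube #3] = 25.0 g/L / 2000 = 0.01250 g/L = 1.25 × 10^4 ng/mL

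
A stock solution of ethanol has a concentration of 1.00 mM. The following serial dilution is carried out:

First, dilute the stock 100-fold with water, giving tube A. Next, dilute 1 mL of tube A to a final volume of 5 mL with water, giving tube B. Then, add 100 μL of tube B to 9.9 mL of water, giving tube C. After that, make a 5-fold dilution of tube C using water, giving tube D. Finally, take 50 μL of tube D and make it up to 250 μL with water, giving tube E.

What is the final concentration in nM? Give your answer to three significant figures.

Step 1: 100-fold → factor 100
Step 2: 1 mL brought to 5 mL → factor 5/1 = 5
Step 3: 100 μL + 9.9 mL = 10000 μL total → factor 10000/100 = 100
Step 4: 5-fold → factor 5
Step 5: 50 μL brought to 250 μL → factor 250/50 = 5
Overall dilution factor = 100 × 5 × 100 × 5 × 5 = 1.25 × 10^6
Final = 1.00 mM / 1.25 × 10^6 = 8.000 × 10^-7 mM = 0.800 nM

0.800 nM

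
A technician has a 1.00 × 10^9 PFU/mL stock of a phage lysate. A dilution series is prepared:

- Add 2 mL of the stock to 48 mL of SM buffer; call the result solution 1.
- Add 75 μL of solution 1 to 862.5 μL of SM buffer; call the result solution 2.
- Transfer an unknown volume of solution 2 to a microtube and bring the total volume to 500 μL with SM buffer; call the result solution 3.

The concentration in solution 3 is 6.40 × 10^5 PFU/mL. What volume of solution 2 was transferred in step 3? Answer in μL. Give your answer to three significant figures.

Step 1: 2 mL + 48 mL = 50 mL total → factor 50/2 = 25
Step 2: 75 μL + 862.5 μL = 937.5 μL total → factor 937.5/75 = 12.5
Step 3: v brought to 500 μL → factor = 500 μL/v
Product of known-step factors = 312.5
Overall factor = 1.00 × 10^9 PFU/mL / (6.40 × 10^5 PFU/mL) = 1562.5
Step-3 factor = 1562.5 / 312.5 = 5
v = 500 μL / 5 = 100 μL

100 μL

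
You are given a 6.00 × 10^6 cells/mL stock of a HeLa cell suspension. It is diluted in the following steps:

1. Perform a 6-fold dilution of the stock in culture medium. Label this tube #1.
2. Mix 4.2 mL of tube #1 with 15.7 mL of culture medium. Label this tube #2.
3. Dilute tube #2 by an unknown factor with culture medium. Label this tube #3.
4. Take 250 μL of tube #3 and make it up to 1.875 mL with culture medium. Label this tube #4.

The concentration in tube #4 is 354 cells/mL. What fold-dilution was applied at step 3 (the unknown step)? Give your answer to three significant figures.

Step 1: 6-fold → factor 6
Step 2: 4.2 mL + 15.7 mL = 19.9 mL total → factor 19.9/4.2 = 4.7381
Step 3: unknown factor x
Step 4: 250 μL brought to 1.875 mL → factor 1875/250 = 7.5
Product of known-step factors = 213.21
Overall factor = 6.00 × 10^6 cells/mL / (354 cells/mL) = 16949
x = 16949 / 213.21 = 79.5

79.5-fold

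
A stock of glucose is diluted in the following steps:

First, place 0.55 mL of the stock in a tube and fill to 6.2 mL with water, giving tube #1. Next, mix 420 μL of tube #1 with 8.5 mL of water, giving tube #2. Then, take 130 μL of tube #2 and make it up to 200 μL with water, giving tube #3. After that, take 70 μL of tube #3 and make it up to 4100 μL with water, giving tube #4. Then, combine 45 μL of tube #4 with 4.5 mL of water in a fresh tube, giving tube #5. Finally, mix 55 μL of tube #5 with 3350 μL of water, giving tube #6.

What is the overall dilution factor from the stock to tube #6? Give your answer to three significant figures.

1.35 × 10^8

Step 1: 0.55 mL brought to 6.2 mL → factor 6.2/0.55 = 11.273
Step 2: 420 μL + 8.5 mL = 8920 μL total → factor 8920/420 = 21.238
Step 3: 130 μL brought to 200 μL → factor 200/130 = 1.5385
Step 4: 70 μL brought to 4100 μL → factor 4100/70 = 58.571
Step 5: 45 μL + 4.5 mL = 4545 μL total → factor 4545/45 = 101
Step 6: 55 μL + 3350 μL = 3405 μL total → factor 3405/55 = 61.909
Overall dilution factor = 11.273 × 21.238 × 1.5385 × 58.571 × 101 × 61.909 = 1.3489 × 10^8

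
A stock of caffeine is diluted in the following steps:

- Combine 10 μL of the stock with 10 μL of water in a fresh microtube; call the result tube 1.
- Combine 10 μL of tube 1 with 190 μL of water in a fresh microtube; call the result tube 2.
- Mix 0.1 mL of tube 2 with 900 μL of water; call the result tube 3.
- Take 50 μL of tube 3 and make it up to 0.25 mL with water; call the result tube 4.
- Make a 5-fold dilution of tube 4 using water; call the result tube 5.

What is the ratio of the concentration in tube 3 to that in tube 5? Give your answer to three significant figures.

Step 1: 10 μL + 10 μL = 20 μL total → factor 20/10 = 2
Step 2: 10 μL + 190 μL = 200 μL total → factor 200/10 = 20
Step 3: 0.1 mL + 900 μL = 1 mL total → factor 1/0.1 = 10
Step 4: 50 μL brought to 0.25 mL → factor 250/50 = 5
Step 5: 5-fold → factor 5
Dilution factor to tube 3 = 400; to tube 5 = 10000
[tube 3]/[tube 5] = (factor to tube 5)/(factor to tube 3) = 10000/400 = 25.0

25.0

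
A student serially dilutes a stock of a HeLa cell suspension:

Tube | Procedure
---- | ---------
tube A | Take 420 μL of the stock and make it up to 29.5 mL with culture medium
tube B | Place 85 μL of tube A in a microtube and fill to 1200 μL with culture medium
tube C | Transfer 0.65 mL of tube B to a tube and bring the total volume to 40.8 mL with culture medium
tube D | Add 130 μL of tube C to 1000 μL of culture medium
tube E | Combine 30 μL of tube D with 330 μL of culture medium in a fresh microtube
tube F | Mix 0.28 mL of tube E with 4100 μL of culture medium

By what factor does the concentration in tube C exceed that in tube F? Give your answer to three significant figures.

Step 1: 420 μL brought to 29.5 mL → factor 29500/420 = 70.238
Step 2: 85 μL brought to 1200 μL → factor 1200/85 = 14.118
Step 3: 0.65 mL brought to 40.8 mL → factor 40.8/0.65 = 62.769
Step 4: 130 μL + 1000 μL = 1130 μL total → factor 1130/130 = 8.6923
Step 5: 30 μL + 330 μL = 360 μL total → factor 360/30 = 12
Step 6: 0.28 mL + 4100 μL = 4.38 mL total → factor 4.38/0.28 = 15.643
Dilution factor to tube C = 62242; to tube F = 1.0156 × 10^8
[tube C]/[tube F] = (factor to tube F)/(factor to tube C) = 1.0156 × 10^8/62242 = 1.63 × 10^3

1.63 × 10^3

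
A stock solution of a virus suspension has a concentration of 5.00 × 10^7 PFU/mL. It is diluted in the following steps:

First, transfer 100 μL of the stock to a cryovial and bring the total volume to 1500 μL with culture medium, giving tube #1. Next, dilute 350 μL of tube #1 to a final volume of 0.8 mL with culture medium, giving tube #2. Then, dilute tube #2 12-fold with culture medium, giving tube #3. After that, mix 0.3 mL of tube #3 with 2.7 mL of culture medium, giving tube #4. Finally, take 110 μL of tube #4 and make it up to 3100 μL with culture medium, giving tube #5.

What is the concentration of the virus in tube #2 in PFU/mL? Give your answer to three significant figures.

1.46 × 10^6 PFU/mL

Step 1: 100 μL brought to 1500 μL → factor 1500/100 = 15
Step 2: 350 μL brought to 0.8 mL → factor 800/350 = 2.2857
Dilution factor through tube #2 = 15 × 2.2857 = 34.286
[tube #2] = 5.00 × 10^7 PFU/mL / 34.286 = 1.46 × 10^6 PFU/mL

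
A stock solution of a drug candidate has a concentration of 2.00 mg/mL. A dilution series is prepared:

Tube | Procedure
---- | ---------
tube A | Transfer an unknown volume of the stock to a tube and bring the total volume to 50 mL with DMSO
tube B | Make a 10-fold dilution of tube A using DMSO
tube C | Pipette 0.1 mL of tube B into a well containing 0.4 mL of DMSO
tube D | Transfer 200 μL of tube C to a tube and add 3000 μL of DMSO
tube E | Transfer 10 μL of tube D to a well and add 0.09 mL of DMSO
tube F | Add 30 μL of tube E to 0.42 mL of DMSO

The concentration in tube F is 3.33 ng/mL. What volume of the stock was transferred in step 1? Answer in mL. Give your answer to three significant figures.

Step 1: v brought to 50 mL → factor = 50 mL/v
Step 2: 10-fold → factor 10
Step 3: 0.1 mL + 0.4 mL = 0.5 mL total → factor 0.5/0.1 = 5
Step 4: 200 μL + 3000 μL = 3200 μL total → factor 3200/200 = 16
Step 5: 10 μL + 0.09 mL = 100 μL total → factor 100/10 = 10
Step 6: 30 μL + 0.42 mL = 450 μL total → factor 450/30 = 15
Product of known-step factors = 1.2 × 10^5
Overall factor = 2.00 mg/mL / (3.33 ng/mL) = 6.006 × 10^5
Step-1 factor = 6.006 × 10^5 / 1.2 × 10^5 = 5.005
v = 50 mL / 5.005 = 9.99 mL

9.99 mL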